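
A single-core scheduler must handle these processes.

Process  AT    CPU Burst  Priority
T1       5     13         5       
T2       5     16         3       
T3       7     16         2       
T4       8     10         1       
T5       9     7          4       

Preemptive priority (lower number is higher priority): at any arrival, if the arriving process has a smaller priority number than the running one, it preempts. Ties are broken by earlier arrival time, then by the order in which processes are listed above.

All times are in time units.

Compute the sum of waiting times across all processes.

Timeline: | idle 0-5 | T2 5-7 | T3 7-8 | T4 8-18 | T3 18-33 | T2 33-47 | T5 47-54 | T1 54-67 |
Completion: T1=67  T2=47  T3=33  T4=18  T5=54
Turnaround (C−A): T1=62  T2=42  T3=26  T4=10  T5=45
Waiting = turnaround − burst: T1=49, T2=26, T3=10, T4=0, T5=38
Total waiting = 49 + 26 + 10 + 0 + 38 = 123

123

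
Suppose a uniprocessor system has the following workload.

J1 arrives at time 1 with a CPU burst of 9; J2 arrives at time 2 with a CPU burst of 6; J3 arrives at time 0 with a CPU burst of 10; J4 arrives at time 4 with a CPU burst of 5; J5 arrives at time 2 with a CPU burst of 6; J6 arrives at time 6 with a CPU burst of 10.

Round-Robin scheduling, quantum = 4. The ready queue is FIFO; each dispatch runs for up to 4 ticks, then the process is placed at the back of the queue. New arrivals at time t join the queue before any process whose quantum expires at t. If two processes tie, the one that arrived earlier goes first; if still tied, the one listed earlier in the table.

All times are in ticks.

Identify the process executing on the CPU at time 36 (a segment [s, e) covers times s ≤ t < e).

J4

Schedule: | J3 0-4 | J1 4-8 | J2 8-12 | J5 12-16 | J4 16-20 | J3 20-24 | J6 24-28 | J1 28-32 | J2 32-34 | J5 34-36 | J4 36-37 | J3 37-39 | J6 39-43 | J1 43-44 | J6 44-46 |
Completion: J1=44  J2=34  J3=39  J4=37  J5=36  J6=46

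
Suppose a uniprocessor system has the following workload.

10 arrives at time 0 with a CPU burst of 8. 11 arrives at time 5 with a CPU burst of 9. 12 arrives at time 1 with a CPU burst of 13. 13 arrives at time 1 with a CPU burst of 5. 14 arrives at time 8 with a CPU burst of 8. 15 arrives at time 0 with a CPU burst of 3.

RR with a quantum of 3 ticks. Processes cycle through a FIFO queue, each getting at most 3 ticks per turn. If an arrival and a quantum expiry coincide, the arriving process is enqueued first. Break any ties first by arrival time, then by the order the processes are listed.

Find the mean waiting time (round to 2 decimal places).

21.17

Gantt: | 10 0-3 | 15 3-6 | 12 6-9 | 13 9-12 | 10 12-15 | 11 15-18 | 14 18-21 | 12 21-24 | 13 24-26 | 10 26-28 | 11 28-31 | 14 31-34 | 12 34-37 | 11 37-40 | 14 40-42 | 12 42-46 |
Completion: 10=28  11=40  12=46  13=26  14=42  15=6
Waiting times: 10=20, 11=26, 12=32, 13=20, 14=26, 15=3
Average waiting = (20+26+32+20+26+3) / 6 = 127/6 = 21.17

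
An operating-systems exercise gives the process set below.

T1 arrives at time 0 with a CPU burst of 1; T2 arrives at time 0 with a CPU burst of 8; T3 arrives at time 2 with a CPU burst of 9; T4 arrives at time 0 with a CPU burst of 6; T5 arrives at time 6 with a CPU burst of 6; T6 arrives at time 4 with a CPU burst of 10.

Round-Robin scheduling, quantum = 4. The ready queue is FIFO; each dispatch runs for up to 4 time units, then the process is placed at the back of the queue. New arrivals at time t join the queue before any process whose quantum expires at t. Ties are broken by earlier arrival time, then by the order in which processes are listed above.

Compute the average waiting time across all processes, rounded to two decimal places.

Timeline: | T1 0-1 | T2 1-5 | T4 5-9 | T3 9-13 | T6 13-17 | T2 17-21 | T5 21-25 | T4 25-27 | T3 27-31 | T6 31-35 | T5 35-37 | T3 37-38 | T6 38-40 |
Completion: T1=1  T2=21  T3=38  T4=27  T5=37  T6=40
Turnaround (C−A): T1=1  T2=21  T3=36  T4=27  T5=31  T6=36
Waiting times: T1=0, T2=13, T3=27, T4=21, T5=25, T6=26
Average waiting = (0+13+27+21+25+26) / 6 = 112/6 = 18.67

18.67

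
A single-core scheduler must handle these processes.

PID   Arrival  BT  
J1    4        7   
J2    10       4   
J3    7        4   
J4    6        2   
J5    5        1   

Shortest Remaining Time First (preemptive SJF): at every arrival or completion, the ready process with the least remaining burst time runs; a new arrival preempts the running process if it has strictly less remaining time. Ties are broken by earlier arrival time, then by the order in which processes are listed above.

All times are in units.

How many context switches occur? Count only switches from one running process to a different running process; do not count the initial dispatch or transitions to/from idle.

Gantt: | idle 0-4 | J1 4-5 | J5 5-6 | J4 6-8 | J3 8-12 | J2 12-16 | J1 16-22 |
Completion: J1=22  J2=16  J3=12  J4=8  J5=6

5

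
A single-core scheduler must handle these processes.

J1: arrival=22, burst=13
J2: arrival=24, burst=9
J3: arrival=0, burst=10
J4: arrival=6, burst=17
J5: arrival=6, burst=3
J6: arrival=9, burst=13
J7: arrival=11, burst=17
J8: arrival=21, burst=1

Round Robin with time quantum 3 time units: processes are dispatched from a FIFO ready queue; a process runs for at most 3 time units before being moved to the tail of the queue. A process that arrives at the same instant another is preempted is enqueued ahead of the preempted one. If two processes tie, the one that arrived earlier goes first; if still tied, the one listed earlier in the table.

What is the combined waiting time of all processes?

Schedule: | J3 0-6 | J4 6-9 | J5 9-12 | J3 12-15 | J6 15-18 | J4 18-21 | J7 21-24 | J3 24-25 | J6 25-28 | J8 28-29 | J4 29-32 | J1 32-35 | J2 35-38 | J7 38-41 | J6 41-44 | J4 44-47 | J1 47-50 | J2 50-53 | J7 53-56 | J6 56-59 | J4 59-62 | J1 62-65 | J2 65-68 | J7 68-71 | J6 71-72 | J4 72-74 | J1 74-77 | J7 77-80 | J1 80-81 | J7 81-83 |
Completion: J1=81  J2=68  J3=25  J4=74  J5=12  J6=72  J7=83  J8=29
Waiting = turnaround − burst: J1=46, J2=35, J3=15, J4=51, J5=3, J6=50, J7=55, J8=7
Total waiting = 46 + 35 + 15 + 51 + 3 + 50 + 55 + 7 = 262

262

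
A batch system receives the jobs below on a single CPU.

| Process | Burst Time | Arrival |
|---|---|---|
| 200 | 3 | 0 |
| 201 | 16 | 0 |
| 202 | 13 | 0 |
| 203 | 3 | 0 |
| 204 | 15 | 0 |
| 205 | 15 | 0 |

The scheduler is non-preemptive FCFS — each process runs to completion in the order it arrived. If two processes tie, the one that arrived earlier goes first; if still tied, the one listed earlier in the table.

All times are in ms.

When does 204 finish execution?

Gantt: | 200 0-3 | 201 3-19 | 202 19-32 | 203 32-35 | 204 35-50 | 205 50-65 |
Completion: 200=3  201=19  202=32  203=35  204=50  205=65

50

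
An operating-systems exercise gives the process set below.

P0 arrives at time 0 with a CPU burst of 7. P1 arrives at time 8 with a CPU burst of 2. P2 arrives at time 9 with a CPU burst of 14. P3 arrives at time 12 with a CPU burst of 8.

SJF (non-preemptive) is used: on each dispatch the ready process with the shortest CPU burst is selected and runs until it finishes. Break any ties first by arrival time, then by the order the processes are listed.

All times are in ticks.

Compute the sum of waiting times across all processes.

13

Timeline: | P0 0-7 | idle 7-8 | P1 8-10 | P2 10-24 | P3 24-32 |
Completion: P0=7  P1=10  P2=24  P3=32
Waiting = turnaround − burst: P0=0, P1=0, P2=1, P3=12
Total waiting = 0 + 0 + 1 + 12 = 13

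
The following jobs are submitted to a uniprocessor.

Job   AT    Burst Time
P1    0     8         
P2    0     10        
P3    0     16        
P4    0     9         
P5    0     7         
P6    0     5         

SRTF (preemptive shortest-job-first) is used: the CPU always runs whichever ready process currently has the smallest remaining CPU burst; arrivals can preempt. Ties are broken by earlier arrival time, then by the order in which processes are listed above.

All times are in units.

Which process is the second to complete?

P5

Timeline: | P6 0-5 | P5 5-12 | P1 12-20 | P4 20-29 | P2 29-39 | P3 39-55 |
Completion: P1=20  P2=39  P3=55  P4=29  P5=12  P6=5
Finish order: P6 → P5 → P1 → P4 → P2 → P3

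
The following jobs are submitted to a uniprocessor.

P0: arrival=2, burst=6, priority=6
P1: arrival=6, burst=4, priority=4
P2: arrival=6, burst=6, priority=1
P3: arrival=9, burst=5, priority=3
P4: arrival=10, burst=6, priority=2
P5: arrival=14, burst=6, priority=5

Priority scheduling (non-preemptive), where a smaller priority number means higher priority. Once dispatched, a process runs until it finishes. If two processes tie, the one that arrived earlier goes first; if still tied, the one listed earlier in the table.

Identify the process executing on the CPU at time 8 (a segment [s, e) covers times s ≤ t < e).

Timeline: | idle 0-2 | P0 2-8 | P2 8-14 | P4 14-20 | P3 20-25 | P1 25-29 | P5 29-35 |
Completion: P0=8  P1=29  P2=14  P3=25  P4=20  P5=35
Turnaround (C−A): P0=6  P1=23  P2=8  P3=16  P4=10  P5=21

P2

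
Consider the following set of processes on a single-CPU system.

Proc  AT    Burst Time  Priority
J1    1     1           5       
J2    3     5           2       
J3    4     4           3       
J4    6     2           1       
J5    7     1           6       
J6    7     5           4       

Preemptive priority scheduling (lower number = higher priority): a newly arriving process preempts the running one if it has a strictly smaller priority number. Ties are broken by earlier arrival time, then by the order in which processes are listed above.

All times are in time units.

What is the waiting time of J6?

Schedule: | idle 0-1 | J1 1-2 | idle 2-3 | J2 3-6 | J4 6-8 | J2 8-10 | J3 10-14 | J6 14-19 | J5 19-20 |
Completion: J1=2  J2=10  J3=14  J4=8  J5=20  J6=19
Waiting(J6) = turnaround − burst = 12 − 5 = 7

7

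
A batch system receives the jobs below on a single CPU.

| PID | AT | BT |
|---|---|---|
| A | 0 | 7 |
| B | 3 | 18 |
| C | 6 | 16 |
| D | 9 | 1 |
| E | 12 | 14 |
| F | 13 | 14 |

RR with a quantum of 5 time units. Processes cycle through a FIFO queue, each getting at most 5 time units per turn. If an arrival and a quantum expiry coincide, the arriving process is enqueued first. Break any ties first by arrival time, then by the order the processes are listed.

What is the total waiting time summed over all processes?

Timeline: | A 0-5 | B 5-10 | A 10-12 | C 12-17 | D 17-18 | B 18-23 | E 23-28 | F 28-33 | C 33-38 | B 38-43 | E 43-48 | F 48-53 | C 53-58 | B 58-61 | E 61-65 | F 65-69 | C 69-70 |
Completion: A=12  B=61  C=70  D=18  E=65  F=69
Waiting = turnaround − burst: A=5, B=40, C=48, D=8, E=39, F=42
Total waiting = 5 + 40 + 48 + 8 + 39 + 42 = 182

182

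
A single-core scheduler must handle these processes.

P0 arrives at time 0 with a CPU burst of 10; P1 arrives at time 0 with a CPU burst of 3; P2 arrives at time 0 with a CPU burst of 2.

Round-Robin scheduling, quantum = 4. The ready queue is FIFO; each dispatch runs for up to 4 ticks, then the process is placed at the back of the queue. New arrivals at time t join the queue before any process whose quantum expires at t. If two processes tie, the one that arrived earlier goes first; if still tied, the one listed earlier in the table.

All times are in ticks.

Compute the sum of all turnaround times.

31

Timeline: | P0 0-4 | P1 4-7 | P2 7-9 | P0 9-15 |
Completion: P0=15  P1=7  P2=9
Turnaround = completion − arrival: P0=15, P1=7, P2=9
Total turnaround = 15 + 7 + 9 = 31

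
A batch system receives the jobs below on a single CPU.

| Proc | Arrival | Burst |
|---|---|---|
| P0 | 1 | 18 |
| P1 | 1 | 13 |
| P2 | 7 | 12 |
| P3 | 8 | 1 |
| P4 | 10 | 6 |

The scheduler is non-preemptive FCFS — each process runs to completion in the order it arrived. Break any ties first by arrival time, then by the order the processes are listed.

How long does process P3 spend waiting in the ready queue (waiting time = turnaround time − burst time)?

36

Timeline: | idle 0-1 | P0 1-19 | P1 19-32 | P2 32-44 | P3 44-45 | P4 45-51 |
Completion: P0=19  P1=32  P2=44  P3=45  P4=51
Turnaround (C−A): P0=18  P1=31  P2=37  P3=37  P4=41
Waiting(P3) = turnaround − burst = 37 − 1 = 36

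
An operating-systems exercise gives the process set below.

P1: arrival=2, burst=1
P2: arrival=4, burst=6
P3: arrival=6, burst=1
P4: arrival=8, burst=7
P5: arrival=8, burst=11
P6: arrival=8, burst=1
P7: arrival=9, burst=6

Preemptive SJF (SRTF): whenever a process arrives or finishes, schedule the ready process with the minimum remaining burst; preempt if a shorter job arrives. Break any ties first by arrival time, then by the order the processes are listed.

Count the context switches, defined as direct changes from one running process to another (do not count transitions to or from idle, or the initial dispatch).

Gantt: | idle 0-2 | P1 2-3 | idle 3-4 | P2 4-6 | P3 6-7 | P2 7-8 | P6 8-9 | P2 9-12 | P7 12-18 | P4 18-25 | P5 25-36 |
Completion: P1=3  P2=12  P3=7  P4=25  P5=36  P6=9  P7=18
Turnaround (C−A): P1=1  P2=8  P3=1  P4=17  P5=28  P6=1  P7=9

7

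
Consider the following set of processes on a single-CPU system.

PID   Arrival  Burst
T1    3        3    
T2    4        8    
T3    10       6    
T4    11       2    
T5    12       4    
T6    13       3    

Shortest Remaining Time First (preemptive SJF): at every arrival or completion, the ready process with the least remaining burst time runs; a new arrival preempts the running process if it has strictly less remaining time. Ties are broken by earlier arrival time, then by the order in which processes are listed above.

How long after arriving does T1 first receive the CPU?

Timeline: | idle 0-3 | T1 3-6 | T2 6-11 | T4 11-13 | T2 13-16 | T6 16-19 | T5 19-23 | T3 23-29 |
Completion: T1=6  T2=16  T3=29  T4=13  T5=23  T6=19
Response(T1) = first start − arrival = 3 − 3 = 0

0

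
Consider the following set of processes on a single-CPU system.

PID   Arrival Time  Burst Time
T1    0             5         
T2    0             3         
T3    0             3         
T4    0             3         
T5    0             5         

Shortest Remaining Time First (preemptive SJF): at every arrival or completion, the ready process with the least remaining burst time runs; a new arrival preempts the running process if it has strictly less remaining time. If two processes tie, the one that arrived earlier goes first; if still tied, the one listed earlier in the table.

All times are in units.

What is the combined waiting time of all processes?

32

Timeline: | T2 0-3 | T3 3-6 | T4 6-9 | T1 9-14 | T5 14-19 |
Completion: T1=14  T2=3  T3=6  T4=9  T5=19
Waiting = turnaround − burst: T1=9, T2=0, T3=3, T4=6, T5=14
Total waiting = 9 + 0 + 3 + 6 + 14 = 32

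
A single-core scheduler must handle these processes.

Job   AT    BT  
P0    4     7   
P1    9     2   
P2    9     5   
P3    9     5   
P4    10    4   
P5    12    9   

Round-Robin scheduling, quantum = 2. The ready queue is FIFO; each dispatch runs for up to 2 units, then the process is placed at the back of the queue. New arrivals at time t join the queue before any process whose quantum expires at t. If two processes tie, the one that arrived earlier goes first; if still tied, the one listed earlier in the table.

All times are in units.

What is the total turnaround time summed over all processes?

Timeline: | idle 0-4 | P0 4-10 | P1 10-12 | P2 12-14 | P3 14-16 | P4 16-18 | P0 18-19 | P5 19-21 | P2 21-23 | P3 23-25 | P4 25-27 | P5 27-29 | P2 29-30 | P3 30-31 | P5 31-36 |
Completion: P0=19  P1=12  P2=30  P3=31  P4=27  P5=36
Turnaround = completion − arrival: P0=15, P1=3, P2=21, P3=22, P4=17, P5=24
Total turnaround = 15 + 3 + 21 + 22 + 17 + 24 = 102

102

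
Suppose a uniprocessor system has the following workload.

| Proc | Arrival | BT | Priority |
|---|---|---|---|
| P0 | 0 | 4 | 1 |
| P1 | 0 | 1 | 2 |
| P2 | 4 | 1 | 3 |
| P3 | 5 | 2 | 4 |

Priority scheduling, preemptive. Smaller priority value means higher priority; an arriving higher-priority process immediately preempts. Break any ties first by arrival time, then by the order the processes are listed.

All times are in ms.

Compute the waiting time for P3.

1

Schedule: | P0 0-4 | P1 4-5 | P2 5-6 | P3 6-8 |
Completion: P0=4  P1=5  P2=6  P3=8
Turnaround (C−A): P0=4  P1=5  P2=2  P3=3
Waiting(P3) = turnaround − burst = 3 − 2 = 1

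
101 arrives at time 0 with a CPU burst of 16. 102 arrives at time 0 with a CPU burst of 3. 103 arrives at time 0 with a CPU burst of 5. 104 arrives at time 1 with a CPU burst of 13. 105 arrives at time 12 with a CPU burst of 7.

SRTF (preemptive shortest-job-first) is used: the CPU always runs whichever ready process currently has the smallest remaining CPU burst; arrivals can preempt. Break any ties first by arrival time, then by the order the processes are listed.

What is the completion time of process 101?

Gantt: | 102 0-3 | 103 3-8 | 104 8-12 | 105 12-19 | 104 19-28 | 101 28-44 |
Completion: 101=44  102=3  103=8  104=28  105=19

44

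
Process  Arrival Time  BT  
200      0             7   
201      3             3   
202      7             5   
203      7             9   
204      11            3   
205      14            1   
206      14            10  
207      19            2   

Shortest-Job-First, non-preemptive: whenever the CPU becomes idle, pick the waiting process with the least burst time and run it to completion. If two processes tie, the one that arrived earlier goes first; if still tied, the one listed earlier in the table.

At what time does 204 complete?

Timeline: | 200 0-7 | 201 7-10 | 202 10-15 | 205 15-16 | 204 16-19 | 207 19-21 | 203 21-30 | 206 30-40 |
Completion: 200=7  201=10  202=15  203=30  204=19  205=16  206=40  207=21
Turnaround (C−A): 200=7  201=7  202=8  203=23  204=8  205=2  206=26  207=2

19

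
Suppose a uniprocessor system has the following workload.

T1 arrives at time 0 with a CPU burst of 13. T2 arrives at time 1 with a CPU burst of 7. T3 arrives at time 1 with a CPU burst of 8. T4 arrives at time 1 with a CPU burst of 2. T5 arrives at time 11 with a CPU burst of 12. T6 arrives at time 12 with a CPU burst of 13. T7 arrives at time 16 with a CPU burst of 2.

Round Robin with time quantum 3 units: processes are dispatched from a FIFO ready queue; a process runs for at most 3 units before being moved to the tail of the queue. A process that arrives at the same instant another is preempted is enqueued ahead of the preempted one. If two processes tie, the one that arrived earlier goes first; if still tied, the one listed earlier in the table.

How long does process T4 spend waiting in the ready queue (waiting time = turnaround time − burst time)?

8

Gantt: | T1 0-3 | T2 3-6 | T3 6-9 | T4 9-11 | T1 11-14 | T2 14-17 | T3 17-20 | T5 20-23 | T6 23-26 | T1 26-29 | T7 29-31 | T2 31-32 | T3 32-34 | T5 34-37 | T6 37-40 | T1 40-43 | T5 43-46 | T6 46-49 | T1 49-50 | T5 50-53 | T6 53-57 |
Completion: T1=50  T2=32  T3=34  T4=11  T5=53  T6=57  T7=31
Waiting(T4) = turnaround − burst = 10 − 2 = 8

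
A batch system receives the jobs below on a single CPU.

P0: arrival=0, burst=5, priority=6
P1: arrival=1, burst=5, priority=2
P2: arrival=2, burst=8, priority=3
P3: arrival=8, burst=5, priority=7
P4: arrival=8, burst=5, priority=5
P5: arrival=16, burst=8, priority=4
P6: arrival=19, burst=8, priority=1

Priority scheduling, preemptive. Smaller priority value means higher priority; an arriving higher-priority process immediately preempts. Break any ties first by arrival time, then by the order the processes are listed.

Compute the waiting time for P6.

0

Timeline: | P0 0-1 | P1 1-6 | P2 6-14 | P4 14-16 | P5 16-19 | P6 19-27 | P5 27-32 | P4 32-35 | P0 35-39 | P3 39-44 |
Completion: P0=39  P1=6  P2=14  P3=44  P4=35  P5=32  P6=27
Turnaround (C−A): P0=39  P1=5  P2=12  P3=36  P4=27  P5=16  P6=8
Waiting(P6) = turnaround − burst = 8 − 8 = 0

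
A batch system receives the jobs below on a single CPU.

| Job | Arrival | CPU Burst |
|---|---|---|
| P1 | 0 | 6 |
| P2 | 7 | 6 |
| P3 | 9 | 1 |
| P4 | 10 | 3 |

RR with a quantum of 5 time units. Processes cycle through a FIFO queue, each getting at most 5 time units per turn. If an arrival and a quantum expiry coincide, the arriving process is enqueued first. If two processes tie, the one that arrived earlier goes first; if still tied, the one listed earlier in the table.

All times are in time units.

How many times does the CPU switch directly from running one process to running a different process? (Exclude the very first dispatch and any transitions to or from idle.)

Timeline: | P1 0-6 | idle 6-7 | P2 7-12 | P3 12-13 | P4 13-16 | P2 16-17 |
Completion: P1=6  P2=17  P3=13  P4=16

3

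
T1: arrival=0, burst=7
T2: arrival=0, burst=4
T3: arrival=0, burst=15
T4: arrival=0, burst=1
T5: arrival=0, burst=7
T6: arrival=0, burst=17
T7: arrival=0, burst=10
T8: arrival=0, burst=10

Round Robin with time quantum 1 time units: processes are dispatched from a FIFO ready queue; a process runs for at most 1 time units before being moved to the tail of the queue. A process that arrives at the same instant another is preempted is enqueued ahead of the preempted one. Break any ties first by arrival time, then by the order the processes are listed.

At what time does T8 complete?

59

Schedule: | T1 0-1 | T2 1-2 | T3 2-3 | T4 3-4 | T5 4-5 | T6 5-6 | T7 6-7 | T8 7-8 | T1 8-9 | T2 9-10 | T3 10-11 | T5 11-12 | T6 12-13 | T7 13-14 | T8 14-15 | T1 15-16 | T2 16-17 | T3 17-18 | T5 18-19 | T6 19-20 | T7 20-21 | T8 21-22 | T1 22-23 | T2 23-24 | T3 24-25 | T5 25-26 | T6 26-27 | T7 27-28 | T8 28-29 | T1 29-30 | T3 30-31 | T5 31-32 | T6 32-33 | T7 33-34 | T8 34-35 | T1 35-36 | T3 36-37 | T5 37-38 | T6 38-39 | T7 39-40 | T8 40-41 | T1 41-42 | T3 42-43 | T5 43-44 | T6 44-45 | T7 45-46 | T8 46-47 | T3 47-48 | T6 48-49 | T7 49-50 | T8 50-51 | T3 51-52 | T6 52-53 | T7 53-54 | T8 54-55 | T3 55-56 | T6 56-57 | T7 57-58 | T8 58-59 | T3 59-60 | T6 60-61 | T3 61-62 | T6 62-63 | T3 63-64 | T6 64-65 | T3 65-66 | T6 66-67 | T3 67-68 | T6 68-71 |
Completion: T1=42  T2=24  T3=68  T4=4  T5=44  T6=71  T7=58  T8=59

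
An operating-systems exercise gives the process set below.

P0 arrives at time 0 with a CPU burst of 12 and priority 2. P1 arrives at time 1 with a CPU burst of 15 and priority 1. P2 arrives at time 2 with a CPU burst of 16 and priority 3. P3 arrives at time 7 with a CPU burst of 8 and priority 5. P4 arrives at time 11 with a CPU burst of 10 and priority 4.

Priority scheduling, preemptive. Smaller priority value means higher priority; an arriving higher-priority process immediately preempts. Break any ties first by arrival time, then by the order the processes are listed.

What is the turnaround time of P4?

42

Gantt: | P0 0-1 | P1 1-16 | P0 16-27 | P2 27-43 | P4 43-53 | P3 53-61 |
Completion: P0=27  P1=16  P2=43  P3=61  P4=53
Turnaround(P4) = completion − arrival = 53 − 11 = 42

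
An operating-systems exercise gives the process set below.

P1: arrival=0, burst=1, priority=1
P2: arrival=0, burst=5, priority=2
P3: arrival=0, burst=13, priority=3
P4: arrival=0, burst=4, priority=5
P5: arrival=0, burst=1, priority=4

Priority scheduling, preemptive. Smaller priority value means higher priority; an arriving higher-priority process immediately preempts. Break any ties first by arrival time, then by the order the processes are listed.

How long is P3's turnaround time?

19

Timeline: | P1 0-1 | P2 1-6 | P3 6-19 | P5 19-20 | P4 20-24 |
Completion: P1=1  P2=6  P3=19  P4=24  P5=20
Turnaround(P3) = completion − arrival = 19 − 0 = 19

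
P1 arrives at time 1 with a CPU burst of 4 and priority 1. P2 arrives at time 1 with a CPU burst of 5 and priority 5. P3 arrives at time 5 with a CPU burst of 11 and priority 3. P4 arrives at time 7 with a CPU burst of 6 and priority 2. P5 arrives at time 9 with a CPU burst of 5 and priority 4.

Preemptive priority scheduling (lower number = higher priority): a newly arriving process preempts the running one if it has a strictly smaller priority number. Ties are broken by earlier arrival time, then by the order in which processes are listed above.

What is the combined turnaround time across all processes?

76

Gantt: | idle 0-1 | P1 1-5 | P3 5-7 | P4 7-13 | P3 13-22 | P5 22-27 | P2 27-32 |
Completion: P1=5  P2=32  P3=22  P4=13  P5=27
Turnaround = completion − arrival: P1=4, P2=31, P3=17, P4=6, P5=18
Total turnaround = 4 + 31 + 17 + 6 + 18 = 76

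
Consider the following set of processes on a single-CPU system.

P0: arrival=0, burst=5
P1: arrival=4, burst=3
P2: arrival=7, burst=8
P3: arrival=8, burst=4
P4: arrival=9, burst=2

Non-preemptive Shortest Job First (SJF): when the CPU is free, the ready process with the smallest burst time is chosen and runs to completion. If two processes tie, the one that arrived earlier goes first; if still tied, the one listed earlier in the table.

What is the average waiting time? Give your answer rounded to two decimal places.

2.20

Gantt: | P0 0-5 | P1 5-8 | P3 8-12 | P4 12-14 | P2 14-22 |
Completion: P0=5  P1=8  P2=22  P3=12  P4=14
Turnaround (C−A): P0=5  P1=4  P2=15  P3=4  P4=5
Waiting times: P0=0, P1=1, P2=7, P3=0, P4=3
Average waiting = (0+1+7+0+3) / 5 = 11/5 = 2.20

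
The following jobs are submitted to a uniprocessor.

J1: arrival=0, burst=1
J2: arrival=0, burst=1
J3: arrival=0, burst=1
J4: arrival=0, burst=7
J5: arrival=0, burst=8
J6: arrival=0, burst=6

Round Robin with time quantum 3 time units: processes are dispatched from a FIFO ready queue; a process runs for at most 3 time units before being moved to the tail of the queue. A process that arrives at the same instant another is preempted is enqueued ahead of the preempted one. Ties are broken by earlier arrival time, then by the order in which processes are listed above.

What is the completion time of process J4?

Timeline: | J1 0-1 | J2 1-2 | J3 2-3 | J4 3-6 | J5 6-9 | J6 9-12 | J4 12-15 | J5 15-18 | J6 18-21 | J4 21-22 | J5 22-24 |
Completion: J1=1  J2=2  J3=3  J4=22  J5=24  J6=21

22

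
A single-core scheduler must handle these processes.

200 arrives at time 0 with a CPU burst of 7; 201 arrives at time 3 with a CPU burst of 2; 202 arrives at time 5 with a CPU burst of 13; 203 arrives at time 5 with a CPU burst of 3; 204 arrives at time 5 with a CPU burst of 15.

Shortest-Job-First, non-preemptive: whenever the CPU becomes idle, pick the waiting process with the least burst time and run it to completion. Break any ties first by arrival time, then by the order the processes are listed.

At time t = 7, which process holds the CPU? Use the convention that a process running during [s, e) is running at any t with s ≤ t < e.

Gantt: | 200 0-7 | 201 7-9 | 203 9-12 | 202 12-25 | 204 25-40 |
Completion: 200=7  201=9  202=25  203=12  204=40

201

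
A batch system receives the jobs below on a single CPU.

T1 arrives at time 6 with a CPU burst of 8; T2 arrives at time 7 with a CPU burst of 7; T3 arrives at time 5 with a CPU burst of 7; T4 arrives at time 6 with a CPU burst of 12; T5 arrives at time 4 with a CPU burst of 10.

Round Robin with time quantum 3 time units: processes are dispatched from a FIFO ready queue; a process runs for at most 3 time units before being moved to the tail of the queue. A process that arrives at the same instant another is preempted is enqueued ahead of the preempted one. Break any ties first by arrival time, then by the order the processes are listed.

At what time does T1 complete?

Gantt: | idle 0-4 | T5 4-7 | T3 7-10 | T1 10-13 | T4 13-16 | T2 16-19 | T5 19-22 | T3 22-25 | T1 25-28 | T4 28-31 | T2 31-34 | T5 34-37 | T3 37-38 | T1 38-40 | T4 40-43 | T2 43-44 | T5 44-45 | T4 45-48 |
Completion: T1=40  T2=44  T3=38  T4=48  T5=45

40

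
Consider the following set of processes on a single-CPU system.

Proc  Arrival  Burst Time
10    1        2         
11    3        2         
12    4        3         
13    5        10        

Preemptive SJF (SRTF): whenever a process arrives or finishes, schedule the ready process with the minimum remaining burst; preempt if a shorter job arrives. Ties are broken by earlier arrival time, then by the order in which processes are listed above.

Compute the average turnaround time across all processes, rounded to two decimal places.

5.25

Gantt: | idle 0-1 | 10 1-3 | 11 3-5 | 12 5-8 | 13 8-18 |
Completion: 10=3  11=5  12=8  13=18
Turnaround times: 10=2, 11=2, 12=4, 13=13
Average turnaround = (2+2+4+13) / 4 = 21/4 = 5.25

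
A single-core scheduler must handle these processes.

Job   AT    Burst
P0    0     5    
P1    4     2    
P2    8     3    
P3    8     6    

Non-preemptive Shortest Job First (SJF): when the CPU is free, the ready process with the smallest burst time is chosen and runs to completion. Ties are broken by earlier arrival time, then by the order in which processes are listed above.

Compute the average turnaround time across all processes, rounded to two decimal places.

5.00

Timeline: | P0 0-5 | P1 5-7 | idle 7-8 | P2 8-11 | P3 11-17 |
Completion: P0=5  P1=7  P2=11  P3=17
Turnaround times: P0=5, P1=3, P2=3, P3=9
Average turnaround = (5+3+3+9) / 4 = 20/4 = 5.00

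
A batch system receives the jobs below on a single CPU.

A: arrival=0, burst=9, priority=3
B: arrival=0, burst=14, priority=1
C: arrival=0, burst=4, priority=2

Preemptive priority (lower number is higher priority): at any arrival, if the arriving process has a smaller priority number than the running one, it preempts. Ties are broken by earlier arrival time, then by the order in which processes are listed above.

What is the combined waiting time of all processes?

Schedule: | B 0-14 | C 14-18 | A 18-27 |
Completion: A=27  B=14  C=18
Turnaround (C−A): A=27  B=14  C=18
Waiting = turnaround − burst: A=18, B=0, C=14
Total waiting = 18 + 0 + 14 = 32

32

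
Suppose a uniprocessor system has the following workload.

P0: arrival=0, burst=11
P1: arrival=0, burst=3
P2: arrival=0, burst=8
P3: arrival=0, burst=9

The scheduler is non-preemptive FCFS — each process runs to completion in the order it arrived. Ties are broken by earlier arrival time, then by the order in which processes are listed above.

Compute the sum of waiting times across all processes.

Schedule: | P0 0-11 | P1 11-14 | P2 14-22 | P3 22-31 |
Completion: P0=11  P1=14  P2=22  P3=31
Turnaround (C−A): P0=11  P1=14  P2=22  P3=31
Waiting = turnaround − burst: P0=0, P1=11, P2=14, P3=22
Total waiting = 0 + 11 + 14 + 22 = 47

47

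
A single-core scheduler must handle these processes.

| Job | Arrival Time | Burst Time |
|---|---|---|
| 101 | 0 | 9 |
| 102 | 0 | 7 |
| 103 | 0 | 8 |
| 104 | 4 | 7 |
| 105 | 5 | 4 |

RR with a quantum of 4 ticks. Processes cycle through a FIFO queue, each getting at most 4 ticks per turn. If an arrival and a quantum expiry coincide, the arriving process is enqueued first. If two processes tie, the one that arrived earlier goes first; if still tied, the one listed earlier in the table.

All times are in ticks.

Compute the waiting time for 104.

Gantt: | 101 0-4 | 102 4-8 | 103 8-12 | 104 12-16 | 101 16-20 | 105 20-24 | 102 24-27 | 103 27-31 | 104 31-34 | 101 34-35 |
Completion: 101=35  102=27  103=31  104=34  105=24
Waiting(104) = turnaround − burst = 30 − 7 = 23

23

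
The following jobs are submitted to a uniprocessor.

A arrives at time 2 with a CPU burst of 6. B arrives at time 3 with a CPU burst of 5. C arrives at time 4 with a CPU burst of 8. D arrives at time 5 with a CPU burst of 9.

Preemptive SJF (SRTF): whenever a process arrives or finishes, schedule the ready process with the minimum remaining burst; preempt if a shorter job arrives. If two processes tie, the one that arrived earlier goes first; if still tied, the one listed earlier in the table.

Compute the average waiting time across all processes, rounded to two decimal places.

Gantt: | idle 0-2 | A 2-8 | B 8-13 | C 13-21 | D 21-30 |
Completion: A=8  B=13  C=21  D=30
Waiting times: A=0, B=5, C=9, D=16
Average waiting = (0+5+9+16) / 4 = 30/4 = 7.50

7.50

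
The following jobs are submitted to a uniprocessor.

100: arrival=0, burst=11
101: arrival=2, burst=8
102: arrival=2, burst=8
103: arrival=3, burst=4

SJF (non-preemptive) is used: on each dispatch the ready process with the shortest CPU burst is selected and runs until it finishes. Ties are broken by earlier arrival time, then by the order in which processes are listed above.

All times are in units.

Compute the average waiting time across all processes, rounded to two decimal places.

10.50

Schedule: | 100 0-11 | 103 11-15 | 101 15-23 | 102 23-31 |
Completion: 100=11  101=23  102=31  103=15
Waiting times: 100=0, 101=13, 102=21, 103=8
Average waiting = (0+13+21+8) / 4 = 42/4 = 10.50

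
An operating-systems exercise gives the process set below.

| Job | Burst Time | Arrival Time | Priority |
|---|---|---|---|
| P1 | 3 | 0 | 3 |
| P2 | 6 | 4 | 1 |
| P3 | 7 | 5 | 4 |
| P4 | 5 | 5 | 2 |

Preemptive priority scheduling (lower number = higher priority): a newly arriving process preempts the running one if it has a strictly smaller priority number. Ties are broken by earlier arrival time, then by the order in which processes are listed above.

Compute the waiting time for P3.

10

Gantt: | P1 0-3 | idle 3-4 | P2 4-10 | P4 10-15 | P3 15-22 |
Completion: P1=3  P2=10  P3=22  P4=15
Waiting(P3) = turnaround − burst = 17 − 7 = 10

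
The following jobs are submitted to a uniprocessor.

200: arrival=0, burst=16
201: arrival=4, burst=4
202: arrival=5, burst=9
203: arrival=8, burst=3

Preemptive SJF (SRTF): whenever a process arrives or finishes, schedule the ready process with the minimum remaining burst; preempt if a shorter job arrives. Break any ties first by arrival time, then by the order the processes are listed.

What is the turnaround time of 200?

Timeline: | 200 0-4 | 201 4-8 | 203 8-11 | 202 11-20 | 200 20-32 |
Completion: 200=32  201=8  202=20  203=11
Turnaround (C−A): 200=32  201=4  202=15  203=3
Turnaround(200) = completion − arrival = 32 − 0 = 32

32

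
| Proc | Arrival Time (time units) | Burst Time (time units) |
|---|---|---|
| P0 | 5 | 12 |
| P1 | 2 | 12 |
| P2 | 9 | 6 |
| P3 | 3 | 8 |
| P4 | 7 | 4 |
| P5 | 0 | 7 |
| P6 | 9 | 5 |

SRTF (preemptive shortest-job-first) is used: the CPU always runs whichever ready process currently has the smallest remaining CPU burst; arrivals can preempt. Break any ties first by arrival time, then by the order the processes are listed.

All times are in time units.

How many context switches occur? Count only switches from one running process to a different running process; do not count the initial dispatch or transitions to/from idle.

Timeline: | P5 0-7 | P4 7-11 | P6 11-16 | P2 16-22 | P3 22-30 | P1 30-42 | P0 42-54 |
Completion: P0=54  P1=42  P2=22  P3=30  P4=11  P5=7  P6=16

6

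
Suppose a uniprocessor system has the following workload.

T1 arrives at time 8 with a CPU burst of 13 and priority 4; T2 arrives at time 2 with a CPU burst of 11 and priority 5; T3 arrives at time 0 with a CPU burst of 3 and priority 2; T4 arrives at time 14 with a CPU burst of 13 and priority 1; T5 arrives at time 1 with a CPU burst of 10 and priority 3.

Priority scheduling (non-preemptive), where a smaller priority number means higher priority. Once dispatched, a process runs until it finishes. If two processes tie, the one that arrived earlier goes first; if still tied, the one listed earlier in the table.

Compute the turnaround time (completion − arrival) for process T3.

3

Schedule: | T3 0-3 | T5 3-13 | T1 13-26 | T4 26-39 | T2 39-50 |
Completion: T1=26  T2=50  T3=3  T4=39  T5=13
Turnaround (C−A): T1=18  T2=48  T3=3  T4=25  T5=12
Turnaround(T3) = completion − arrival = 3 − 0 = 3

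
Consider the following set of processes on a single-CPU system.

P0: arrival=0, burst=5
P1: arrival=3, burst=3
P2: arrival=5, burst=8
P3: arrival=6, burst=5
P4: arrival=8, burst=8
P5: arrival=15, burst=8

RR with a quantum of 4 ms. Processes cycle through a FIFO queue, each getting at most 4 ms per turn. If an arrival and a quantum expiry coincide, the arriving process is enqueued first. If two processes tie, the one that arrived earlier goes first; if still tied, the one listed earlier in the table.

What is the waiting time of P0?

Schedule: | P0 0-4 | P1 4-7 | P0 7-8 | P2 8-12 | P3 12-16 | P4 16-20 | P2 20-24 | P5 24-28 | P3 28-29 | P4 29-33 | P5 33-37 |
Completion: P0=8  P1=7  P2=24  P3=29  P4=33  P5=37
Turnaround (C−A): P0=8  P1=4  P2=19  P3=23  P4=25  P5=22
Waiting(P0) = turnaround − burst = 8 − 5 = 3

3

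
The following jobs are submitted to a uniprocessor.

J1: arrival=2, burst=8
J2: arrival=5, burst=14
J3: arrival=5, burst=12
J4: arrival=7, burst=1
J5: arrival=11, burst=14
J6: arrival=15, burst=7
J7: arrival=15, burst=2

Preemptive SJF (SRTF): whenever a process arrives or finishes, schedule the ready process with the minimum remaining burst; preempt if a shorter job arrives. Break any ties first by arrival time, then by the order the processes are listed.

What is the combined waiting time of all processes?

80

Timeline: | idle 0-2 | J1 2-7 | J4 7-8 | J1 8-11 | J3 11-15 | J7 15-17 | J6 17-24 | J3 24-32 | J2 32-46 | J5 46-60 |
Completion: J1=11  J2=46  J3=32  J4=8  J5=60  J6=24  J7=17
Turnaround (C−A): J1=9  J2=41  J3=27  J4=1  J5=49  J6=9  J7=2
Waiting = turnaround − burst: J1=1, J2=27, J3=15, J4=0, J5=35, J6=2, J7=0
Total waiting = 1 + 27 + 15 + 0 + 35 + 2 + 0 = 80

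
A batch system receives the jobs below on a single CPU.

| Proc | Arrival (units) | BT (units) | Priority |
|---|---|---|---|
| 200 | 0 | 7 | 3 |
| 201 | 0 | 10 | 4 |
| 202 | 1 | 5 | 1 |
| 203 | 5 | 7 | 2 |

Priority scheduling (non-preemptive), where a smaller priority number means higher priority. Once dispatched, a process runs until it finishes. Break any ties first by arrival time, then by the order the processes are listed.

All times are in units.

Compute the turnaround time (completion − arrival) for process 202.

11

Timeline: | 200 0-7 | 202 7-12 | 203 12-19 | 201 19-29 |
Completion: 200=7  201=29  202=12  203=19
Turnaround(202) = completion − arrival = 12 − 1 = 11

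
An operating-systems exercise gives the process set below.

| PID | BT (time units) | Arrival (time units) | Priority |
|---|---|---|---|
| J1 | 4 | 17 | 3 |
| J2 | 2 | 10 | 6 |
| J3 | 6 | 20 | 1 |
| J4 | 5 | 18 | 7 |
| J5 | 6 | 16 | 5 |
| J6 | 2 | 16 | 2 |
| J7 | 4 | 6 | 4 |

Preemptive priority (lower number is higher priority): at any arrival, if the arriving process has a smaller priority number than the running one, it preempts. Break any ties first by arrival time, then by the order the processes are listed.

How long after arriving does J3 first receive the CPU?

Timeline: | idle 0-6 | J7 6-10 | J2 10-12 | idle 12-16 | J6 16-18 | J1 18-20 | J3 20-26 | J1 26-28 | J5 28-34 | J4 34-39 |
Completion: J1=28  J2=12  J3=26  J4=39  J5=34  J6=18  J7=10
Turnaround (C−A): J1=11  J2=2  J3=6  J4=21  J5=18  J6=2  J7=4
Response(J3) = first start − arrival = 20 − 20 = 0

0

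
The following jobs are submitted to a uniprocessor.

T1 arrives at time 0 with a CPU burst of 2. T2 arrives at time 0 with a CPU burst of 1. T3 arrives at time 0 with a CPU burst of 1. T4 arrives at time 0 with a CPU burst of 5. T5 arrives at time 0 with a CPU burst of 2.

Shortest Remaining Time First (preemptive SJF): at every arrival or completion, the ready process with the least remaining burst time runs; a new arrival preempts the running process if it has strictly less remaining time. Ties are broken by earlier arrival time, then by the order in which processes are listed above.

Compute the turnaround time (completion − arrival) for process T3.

2

Timeline: | T2 0-1 | T3 1-2 | T1 2-4 | T5 4-6 | T4 6-11 |
Completion: T1=4  T2=1  T3=2  T4=11  T5=6
Turnaround (C−A): T1=4  T2=1  T3=2  T4=11  T5=6
Turnaround(T3) = completion − arrival = 2 − 0 = 2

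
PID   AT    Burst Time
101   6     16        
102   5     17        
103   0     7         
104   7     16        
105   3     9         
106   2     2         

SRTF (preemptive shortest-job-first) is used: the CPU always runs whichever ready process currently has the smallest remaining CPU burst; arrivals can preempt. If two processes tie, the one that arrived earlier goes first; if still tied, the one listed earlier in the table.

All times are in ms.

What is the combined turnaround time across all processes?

Gantt: | 103 0-2 | 106 2-4 | 103 4-9 | 105 9-18 | 101 18-34 | 104 34-50 | 102 50-67 |
Completion: 101=34  102=67  103=9  104=50  105=18  106=4
Turnaround = completion − arrival: 101=28, 102=62, 103=9, 104=43, 105=15, 106=2
Total turnaround = 28 + 62 + 9 + 43 + 15 + 2 = 159

159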